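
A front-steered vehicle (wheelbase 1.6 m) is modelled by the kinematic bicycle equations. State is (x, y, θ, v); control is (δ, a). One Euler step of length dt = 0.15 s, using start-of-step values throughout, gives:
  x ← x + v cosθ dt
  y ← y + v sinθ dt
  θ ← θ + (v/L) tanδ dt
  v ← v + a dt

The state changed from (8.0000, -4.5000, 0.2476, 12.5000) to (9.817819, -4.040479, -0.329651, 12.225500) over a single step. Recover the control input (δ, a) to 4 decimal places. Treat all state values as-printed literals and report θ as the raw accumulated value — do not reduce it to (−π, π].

δ = -0.4577, a = -1.8300

a = (v'−v)/dt = (-0.274500)/0.15 = -1.8300
Δθ = θ'−θ = -0.577251;  (v·dt/L) = 12.5000·0.15/1.6 = 1.171875
tan δ = Δθ·L/(v·dt) = -0.492588  →  δ = -0.4577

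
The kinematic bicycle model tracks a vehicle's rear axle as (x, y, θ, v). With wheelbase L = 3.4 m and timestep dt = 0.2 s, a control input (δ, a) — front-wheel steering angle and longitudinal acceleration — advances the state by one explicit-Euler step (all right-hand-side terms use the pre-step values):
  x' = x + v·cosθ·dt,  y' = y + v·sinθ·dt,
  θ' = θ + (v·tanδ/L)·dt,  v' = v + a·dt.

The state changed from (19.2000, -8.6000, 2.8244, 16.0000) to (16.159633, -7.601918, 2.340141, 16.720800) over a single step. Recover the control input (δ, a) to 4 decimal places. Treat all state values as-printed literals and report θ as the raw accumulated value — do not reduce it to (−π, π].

a = (v'−v)/dt = (0.720800)/0.2 = 3.6040
Δθ = θ'−θ = -0.484259;  (v·dt/L) = 16.0000·0.2/3.4 = 0.941176
tan δ = Δθ·L/(v·dt) = -0.514525  →  δ = -0.4752

δ = -0.4752, a = 3.6040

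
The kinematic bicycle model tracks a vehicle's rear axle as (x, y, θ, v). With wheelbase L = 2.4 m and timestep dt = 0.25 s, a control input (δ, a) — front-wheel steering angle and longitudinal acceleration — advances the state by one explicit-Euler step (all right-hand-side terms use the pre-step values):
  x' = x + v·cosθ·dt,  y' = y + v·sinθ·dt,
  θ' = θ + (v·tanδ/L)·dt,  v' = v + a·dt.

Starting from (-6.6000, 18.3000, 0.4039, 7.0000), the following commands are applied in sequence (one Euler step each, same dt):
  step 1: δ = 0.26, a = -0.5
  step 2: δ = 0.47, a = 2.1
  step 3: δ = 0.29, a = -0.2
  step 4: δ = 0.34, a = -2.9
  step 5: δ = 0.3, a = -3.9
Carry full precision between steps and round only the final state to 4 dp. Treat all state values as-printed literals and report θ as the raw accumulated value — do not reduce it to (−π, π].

after step 1 (δ=0.26, a=-0.5): (-4.990813, 18.987763, 0.597874, 6.875000)
after step 2 (δ=0.47, a=2.1): (-3.570208, 19.955224, 0.961652, 7.400000)
after step 3 (δ=0.29, a=-0.2): (-2.511700, 21.472479, 1.191678, 7.350000)
after step 4 (δ=0.34, a=-2.9): (-1.831639, 23.179501, 1.462508, 6.625000)
after step 5 (δ=0.3, a=-3.9): (-1.652637, 24.826050, 1.675982, 5.650000)

(-1.6526, 24.8260, 1.6760, 5.6500)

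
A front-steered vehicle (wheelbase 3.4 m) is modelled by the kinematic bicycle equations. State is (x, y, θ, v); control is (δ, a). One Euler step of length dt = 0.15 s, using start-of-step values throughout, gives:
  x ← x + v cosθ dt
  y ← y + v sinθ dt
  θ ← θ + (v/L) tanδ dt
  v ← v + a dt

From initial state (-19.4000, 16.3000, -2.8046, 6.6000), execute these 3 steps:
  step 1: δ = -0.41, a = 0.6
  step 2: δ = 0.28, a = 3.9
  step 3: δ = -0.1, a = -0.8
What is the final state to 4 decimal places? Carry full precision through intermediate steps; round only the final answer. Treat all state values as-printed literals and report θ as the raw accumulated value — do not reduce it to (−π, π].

after step 1 (δ=-0.41, a=0.6): (-20.334316, 15.972656, -2.931154, 6.690000)
after step 2 (δ=0.28, a=3.9): (-21.315678, 15.763036, -2.846284, 7.275000)
after step 3 (δ=-0.1, a=-0.8): (-22.359690, 15.445444, -2.878487, 7.155000)

(-22.3597, 15.4454, -2.8785, 7.1550)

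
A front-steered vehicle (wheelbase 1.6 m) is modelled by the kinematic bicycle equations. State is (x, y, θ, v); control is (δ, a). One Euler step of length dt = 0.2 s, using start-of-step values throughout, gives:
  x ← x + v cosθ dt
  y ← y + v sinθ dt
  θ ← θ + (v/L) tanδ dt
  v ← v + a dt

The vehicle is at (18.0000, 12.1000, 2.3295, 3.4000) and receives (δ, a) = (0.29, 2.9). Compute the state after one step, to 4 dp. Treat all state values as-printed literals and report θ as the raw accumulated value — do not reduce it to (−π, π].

x' = 18.0000 + 3.4000·cos(2.3295)·0.2 = 17.5322
y' = 12.1000 + 3.4000·sin(2.3295)·0.2 = 12.5935
θ' = 2.3295 + (3.4000/1.6)·tan(0.29)·0.2 = 2.4563
v' = 3.4000 + 2.9000·0.2 = 3.9800

(17.5322, 12.5935, 2.4563, 3.9800)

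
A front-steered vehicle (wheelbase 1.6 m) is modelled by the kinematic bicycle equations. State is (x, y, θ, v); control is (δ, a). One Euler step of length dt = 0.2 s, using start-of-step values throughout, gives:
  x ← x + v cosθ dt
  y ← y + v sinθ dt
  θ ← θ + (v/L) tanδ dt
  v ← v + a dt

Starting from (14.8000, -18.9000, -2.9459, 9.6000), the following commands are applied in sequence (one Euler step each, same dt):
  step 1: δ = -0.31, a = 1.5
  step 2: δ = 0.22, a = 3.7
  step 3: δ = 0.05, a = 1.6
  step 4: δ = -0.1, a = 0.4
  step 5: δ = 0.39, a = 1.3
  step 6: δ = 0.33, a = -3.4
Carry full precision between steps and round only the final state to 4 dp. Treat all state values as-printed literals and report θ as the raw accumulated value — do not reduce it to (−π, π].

after step 1 (δ=-0.31, a=1.5): (12.916647, -19.273336, -3.330293, 9.900000)
after step 2 (δ=0.22, a=3.7): (10.971794, -18.901923, -3.053564, 10.640000)
after step 3 (δ=0.05, a=1.6): (8.852034, -19.089006, -2.987008, 10.960000)
after step 4 (δ=-0.1, a=0.4): (6.686172, -19.426507, -3.124467, 11.040000)
after step 5 (δ=0.39, a=1.3): (4.478496, -19.464318, -2.557211, 11.300000)
after step 6 (δ=0.33, a=-3.4): (2.593535, -20.711123, -2.073395, 10.620000)

(2.5935, -20.7111, -2.0734, 10.6200)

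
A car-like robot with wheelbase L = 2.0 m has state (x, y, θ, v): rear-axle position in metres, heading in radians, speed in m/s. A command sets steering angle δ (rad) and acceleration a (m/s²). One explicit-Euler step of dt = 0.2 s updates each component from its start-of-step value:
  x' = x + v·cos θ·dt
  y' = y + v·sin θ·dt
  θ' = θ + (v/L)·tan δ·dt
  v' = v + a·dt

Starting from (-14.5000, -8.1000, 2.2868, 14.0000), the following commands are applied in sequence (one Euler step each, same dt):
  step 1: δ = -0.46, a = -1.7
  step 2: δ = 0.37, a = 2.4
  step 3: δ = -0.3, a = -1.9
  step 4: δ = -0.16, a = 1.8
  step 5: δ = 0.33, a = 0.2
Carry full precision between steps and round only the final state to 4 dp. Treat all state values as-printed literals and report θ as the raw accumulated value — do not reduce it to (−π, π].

after step 1 (δ=-0.46, a=-1.7): (-16.337850, -5.987582, 1.593172, 13.660000)
after step 2 (δ=0.37, a=2.4): (-16.398974, -3.256266, 2.122993, 14.140000)
after step 3 (δ=-0.3, a=-1.9): (-17.882426, -0.848580, 1.685591, 13.760000)
after step 4 (δ=-0.16, a=1.8): (-18.197648, 1.885308, 1.463533, 14.120000)
after step 5 (δ=0.33, a=0.2): (-17.895318, 4.693078, 1.947178, 14.160000)

(-17.8953, 4.6931, 1.9472, 14.1600)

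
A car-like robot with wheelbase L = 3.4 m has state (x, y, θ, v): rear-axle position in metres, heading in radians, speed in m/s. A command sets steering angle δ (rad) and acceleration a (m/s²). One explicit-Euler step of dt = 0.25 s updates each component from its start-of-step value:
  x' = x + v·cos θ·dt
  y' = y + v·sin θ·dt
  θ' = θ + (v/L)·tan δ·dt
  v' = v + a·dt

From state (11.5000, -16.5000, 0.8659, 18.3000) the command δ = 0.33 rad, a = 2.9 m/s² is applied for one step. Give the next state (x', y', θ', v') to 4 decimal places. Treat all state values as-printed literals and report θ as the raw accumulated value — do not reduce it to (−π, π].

(14.4644, -13.0153, 1.3268, 19.0250)

x' = 11.5000 + 18.3000·cos(0.8659)·0.25 = 14.4644
y' = -16.5000 + 18.3000·sin(0.8659)·0.25 = -13.0153
θ' = 0.8659 + (18.3000/3.4)·tan(0.33)·0.25 = 1.3268
v' = 18.3000 + 2.9000·0.25 = 19.0250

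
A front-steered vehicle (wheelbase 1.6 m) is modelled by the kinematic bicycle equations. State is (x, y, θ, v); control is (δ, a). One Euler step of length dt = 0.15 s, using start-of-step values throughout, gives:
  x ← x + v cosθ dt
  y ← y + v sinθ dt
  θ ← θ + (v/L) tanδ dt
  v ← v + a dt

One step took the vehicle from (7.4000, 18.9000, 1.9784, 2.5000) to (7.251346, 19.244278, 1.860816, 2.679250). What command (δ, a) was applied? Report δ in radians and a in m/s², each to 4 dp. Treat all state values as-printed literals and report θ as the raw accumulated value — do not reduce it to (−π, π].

a = (v'−v)/dt = (0.179250)/0.15 = 1.1950
Δθ = θ'−θ = -0.117584;  (v·dt/L) = 2.5000·0.15/1.6 = 0.234375
tan δ = Δθ·L/(v·dt) = -0.501692  →  δ = -0.4650

δ = -0.4650, a = 1.1950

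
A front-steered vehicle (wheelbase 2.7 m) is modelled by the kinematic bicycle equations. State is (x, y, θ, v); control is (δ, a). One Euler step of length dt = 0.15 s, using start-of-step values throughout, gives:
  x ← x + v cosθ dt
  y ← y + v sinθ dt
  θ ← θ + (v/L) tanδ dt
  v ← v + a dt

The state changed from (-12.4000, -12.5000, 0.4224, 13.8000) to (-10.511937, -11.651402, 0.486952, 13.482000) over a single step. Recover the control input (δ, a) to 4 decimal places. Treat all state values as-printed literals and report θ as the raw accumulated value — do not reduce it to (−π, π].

a = (v'−v)/dt = (-0.318000)/0.15 = -2.1200
Δθ = θ'−θ = 0.064552;  (v·dt/L) = 13.8000·0.15/2.7 = 0.766667
tan δ = Δθ·L/(v·dt) = 0.084198  →  δ = 0.0840

δ = 0.0840, a = -2.1200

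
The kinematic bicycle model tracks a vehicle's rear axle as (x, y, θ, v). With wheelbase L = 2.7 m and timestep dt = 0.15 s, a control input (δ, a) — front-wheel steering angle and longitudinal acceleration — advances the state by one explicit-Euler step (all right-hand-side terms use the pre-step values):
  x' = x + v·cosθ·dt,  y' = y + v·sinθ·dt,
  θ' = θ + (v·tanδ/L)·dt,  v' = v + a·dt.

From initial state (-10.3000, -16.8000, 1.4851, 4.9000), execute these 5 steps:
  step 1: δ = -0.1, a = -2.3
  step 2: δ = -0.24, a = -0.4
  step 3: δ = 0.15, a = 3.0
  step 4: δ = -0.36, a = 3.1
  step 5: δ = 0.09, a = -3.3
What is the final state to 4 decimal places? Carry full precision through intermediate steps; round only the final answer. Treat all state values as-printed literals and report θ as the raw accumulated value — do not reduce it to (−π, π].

(-9.7479, -13.2019, 1.3573, 4.9150)

after step 1 (δ=-0.1, a=-2.3): (-10.237090, -16.067697, 1.457787, 4.555000)
after step 2 (δ=-0.24, a=-0.4): (-10.160041, -15.388806, 1.395860, 4.495000)
after step 3 (δ=0.15, a=3.0): (-10.042690, -14.724846, 1.433602, 4.945000)
after step 4 (δ=-0.36, a=3.1): (-9.941245, -13.990066, 1.330195, 5.410000)
after step 5 (δ=0.09, a=-3.3): (-9.747876, -13.201941, 1.357319, 4.915000)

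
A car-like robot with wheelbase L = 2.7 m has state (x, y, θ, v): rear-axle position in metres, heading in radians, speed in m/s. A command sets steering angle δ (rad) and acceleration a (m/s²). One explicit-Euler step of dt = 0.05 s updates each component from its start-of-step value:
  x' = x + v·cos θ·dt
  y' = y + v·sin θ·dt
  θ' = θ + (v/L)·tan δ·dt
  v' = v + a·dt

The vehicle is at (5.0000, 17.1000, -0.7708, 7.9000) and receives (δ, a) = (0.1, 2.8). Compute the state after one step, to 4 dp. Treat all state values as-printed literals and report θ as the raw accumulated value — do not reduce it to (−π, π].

(5.2834, 16.8248, -0.7561, 8.0400)

x' = 5.0000 + 7.9000·cos(-0.7708)·0.05 = 5.2834
y' = 17.1000 + 7.9000·sin(-0.7708)·0.05 = 16.8248
θ' = -0.7708 + (7.9000/2.7)·tan(0.1)·0.05 = -0.7561
v' = 7.9000 + 2.8000·0.05 = 8.0400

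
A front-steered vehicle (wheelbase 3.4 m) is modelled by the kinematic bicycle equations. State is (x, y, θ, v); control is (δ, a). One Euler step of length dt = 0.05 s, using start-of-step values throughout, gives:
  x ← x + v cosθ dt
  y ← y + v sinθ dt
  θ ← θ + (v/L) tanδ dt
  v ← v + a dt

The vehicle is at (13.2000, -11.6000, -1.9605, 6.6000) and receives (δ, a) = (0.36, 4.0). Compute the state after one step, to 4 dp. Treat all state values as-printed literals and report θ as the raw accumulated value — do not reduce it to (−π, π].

x' = 13.2000 + 6.6000·cos(-1.9605)·0.05 = 13.0746
y' = -11.6000 + 6.6000·sin(-1.9605)·0.05 = -11.9053
θ' = -1.9605 + (6.6000/3.4)·tan(0.36)·0.05 = -1.9240
v' = 6.6000 + 4.0000·0.05 = 6.8000

(13.0746, -11.9053, -1.9240, 6.8000)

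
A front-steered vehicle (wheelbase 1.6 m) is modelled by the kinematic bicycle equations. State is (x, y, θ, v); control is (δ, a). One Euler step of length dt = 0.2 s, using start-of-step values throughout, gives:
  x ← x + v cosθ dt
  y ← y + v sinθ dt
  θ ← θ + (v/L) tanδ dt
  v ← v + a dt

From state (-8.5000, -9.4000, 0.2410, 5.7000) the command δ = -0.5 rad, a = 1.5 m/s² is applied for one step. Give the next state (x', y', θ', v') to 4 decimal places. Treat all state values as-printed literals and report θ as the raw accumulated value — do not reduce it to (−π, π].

(-7.3929, -9.1279, -0.1482, 6.0000)

x' = -8.5000 + 5.7000·cos(0.2410)·0.2 = -7.3929
y' = -9.4000 + 5.7000·sin(0.2410)·0.2 = -9.1279
θ' = 0.2410 + (5.7000/1.6)·tan(-0.5)·0.2 = -0.1482
v' = 5.7000 + 1.5000·0.2 = 6.0000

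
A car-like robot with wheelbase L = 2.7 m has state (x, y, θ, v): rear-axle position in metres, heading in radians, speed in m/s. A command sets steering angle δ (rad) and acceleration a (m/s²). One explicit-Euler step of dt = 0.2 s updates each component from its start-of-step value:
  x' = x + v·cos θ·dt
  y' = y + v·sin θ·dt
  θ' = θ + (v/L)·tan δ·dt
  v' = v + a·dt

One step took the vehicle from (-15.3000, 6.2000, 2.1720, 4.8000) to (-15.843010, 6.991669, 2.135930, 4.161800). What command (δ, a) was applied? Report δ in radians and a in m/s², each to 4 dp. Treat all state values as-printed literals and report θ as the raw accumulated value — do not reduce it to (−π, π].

δ = -0.1011, a = -3.1910

a = (v'−v)/dt = (-0.638200)/0.2 = -3.1910
Δθ = θ'−θ = -0.036070;  (v·dt/L) = 4.8000·0.2/2.7 = 0.355556
tan δ = Δθ·L/(v·dt) = -0.101447  →  δ = -0.1011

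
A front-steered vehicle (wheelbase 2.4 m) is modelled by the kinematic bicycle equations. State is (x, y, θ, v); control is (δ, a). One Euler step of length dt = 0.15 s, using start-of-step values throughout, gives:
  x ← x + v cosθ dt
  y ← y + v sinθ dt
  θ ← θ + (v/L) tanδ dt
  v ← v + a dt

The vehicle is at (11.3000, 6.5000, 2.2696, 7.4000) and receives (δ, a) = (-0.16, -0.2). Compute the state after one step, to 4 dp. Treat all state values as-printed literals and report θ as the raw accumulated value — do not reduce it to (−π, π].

x' = 11.3000 + 7.4000·cos(2.2696)·0.15 = 10.5859
y' = 6.5000 + 7.4000·sin(2.2696)·0.15 = 7.3498
θ' = 2.2696 + (7.4000/2.4)·tan(-0.16)·0.15 = 2.1950
v' = 7.4000 − 0.2000·0.15 = 7.3700

(10.5859, 7.3498, 2.1950, 7.3700)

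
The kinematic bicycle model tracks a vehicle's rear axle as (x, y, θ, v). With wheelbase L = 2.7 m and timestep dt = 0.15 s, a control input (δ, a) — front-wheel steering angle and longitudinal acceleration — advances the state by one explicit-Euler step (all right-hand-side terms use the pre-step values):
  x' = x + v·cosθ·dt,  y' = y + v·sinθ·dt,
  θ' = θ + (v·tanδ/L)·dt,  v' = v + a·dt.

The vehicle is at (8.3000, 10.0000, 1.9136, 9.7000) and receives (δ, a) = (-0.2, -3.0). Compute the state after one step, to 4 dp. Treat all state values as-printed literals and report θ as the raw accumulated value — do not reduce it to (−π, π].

x' = 8.3000 + 9.7000·cos(1.9136)·0.15 = 7.8109
y' = 10.0000 + 9.7000·sin(1.9136)·0.15 = 11.3703
θ' = 1.9136 + (9.7000/2.7)·tan(-0.2)·0.15 = 1.8044
v' = 9.7000 − 3.0000·0.15 = 9.2500

(7.8109, 11.3703, 1.8044, 9.2500)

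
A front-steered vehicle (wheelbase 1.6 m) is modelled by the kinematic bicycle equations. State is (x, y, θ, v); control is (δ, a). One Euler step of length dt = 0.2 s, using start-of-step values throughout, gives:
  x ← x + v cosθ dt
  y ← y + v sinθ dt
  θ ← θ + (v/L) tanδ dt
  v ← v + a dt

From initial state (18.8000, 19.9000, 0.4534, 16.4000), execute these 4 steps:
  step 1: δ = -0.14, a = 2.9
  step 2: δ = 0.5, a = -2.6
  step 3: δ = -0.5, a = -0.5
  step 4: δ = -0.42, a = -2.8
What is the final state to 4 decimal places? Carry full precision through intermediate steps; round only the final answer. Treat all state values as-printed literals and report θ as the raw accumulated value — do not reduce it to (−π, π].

(29.1096, 25.7353, -0.7132, 15.8000)

after step 1 (δ=-0.14, a=2.9): (21.748599, 21.336720, 0.164510, 16.980000)
after step 2 (δ=0.5, a=-2.6): (25.098748, 21.892880, 1.324037, 16.460000)
after step 3 (δ=-0.5, a=-0.5): (25.902861, 25.085163, 0.200020, 16.360000)
after step 4 (δ=-0.42, a=-2.8): (29.109626, 25.735272, -0.713221, 15.800000)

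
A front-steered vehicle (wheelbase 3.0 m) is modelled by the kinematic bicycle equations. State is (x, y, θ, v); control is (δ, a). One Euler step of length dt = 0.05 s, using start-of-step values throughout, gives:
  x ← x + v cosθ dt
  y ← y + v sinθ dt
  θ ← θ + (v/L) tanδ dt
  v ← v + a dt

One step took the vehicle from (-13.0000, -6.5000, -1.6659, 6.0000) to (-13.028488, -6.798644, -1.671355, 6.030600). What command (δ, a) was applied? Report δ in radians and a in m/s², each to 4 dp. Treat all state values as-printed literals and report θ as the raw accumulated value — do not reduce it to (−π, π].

a = (v'−v)/dt = (0.030600)/0.05 = 0.6120
Δθ = θ'−θ = -0.005455;  (v·dt/L) = 6.0000·0.05/3.0 = 0.100000
tan δ = Δθ·L/(v·dt) = -0.054550  →  δ = -0.0545

δ = -0.0545, a = 0.6120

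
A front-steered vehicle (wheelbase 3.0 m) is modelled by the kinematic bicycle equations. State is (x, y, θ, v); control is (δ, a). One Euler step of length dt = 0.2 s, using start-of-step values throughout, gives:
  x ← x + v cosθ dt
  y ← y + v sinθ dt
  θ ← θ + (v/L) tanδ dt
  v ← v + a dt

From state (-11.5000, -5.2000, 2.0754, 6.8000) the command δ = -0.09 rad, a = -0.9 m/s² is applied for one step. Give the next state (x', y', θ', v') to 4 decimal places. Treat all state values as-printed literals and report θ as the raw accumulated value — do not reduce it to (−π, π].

(-12.1575, -4.0095, 2.0345, 6.6200)

x' = -11.5000 + 6.8000·cos(2.0754)·0.2 = -12.1575
y' = -5.2000 + 6.8000·sin(2.0754)·0.2 = -4.0095
θ' = 2.0754 + (6.8000/3.0)·tan(-0.09)·0.2 = 2.0345
v' = 6.8000 − 0.9000·0.2 = 6.6200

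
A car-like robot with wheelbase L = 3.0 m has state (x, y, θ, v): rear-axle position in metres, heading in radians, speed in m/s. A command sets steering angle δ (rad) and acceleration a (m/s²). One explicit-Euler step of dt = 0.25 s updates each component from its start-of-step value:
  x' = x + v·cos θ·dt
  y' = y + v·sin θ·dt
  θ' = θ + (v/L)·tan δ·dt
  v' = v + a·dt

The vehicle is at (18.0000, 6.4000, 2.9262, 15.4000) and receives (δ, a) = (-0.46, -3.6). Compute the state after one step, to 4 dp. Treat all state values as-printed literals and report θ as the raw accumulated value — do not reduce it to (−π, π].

(14.2390, 7.2229, 2.2904, 14.5000)

x' = 18.0000 + 15.4000·cos(2.9262)·0.25 = 14.2390
y' = 6.4000 + 15.4000·sin(2.9262)·0.25 = 7.2229
θ' = 2.9262 + (15.4000/3.0)·tan(-0.46)·0.25 = 2.2904
v' = 15.4000 − 3.6000·0.25 = 14.5000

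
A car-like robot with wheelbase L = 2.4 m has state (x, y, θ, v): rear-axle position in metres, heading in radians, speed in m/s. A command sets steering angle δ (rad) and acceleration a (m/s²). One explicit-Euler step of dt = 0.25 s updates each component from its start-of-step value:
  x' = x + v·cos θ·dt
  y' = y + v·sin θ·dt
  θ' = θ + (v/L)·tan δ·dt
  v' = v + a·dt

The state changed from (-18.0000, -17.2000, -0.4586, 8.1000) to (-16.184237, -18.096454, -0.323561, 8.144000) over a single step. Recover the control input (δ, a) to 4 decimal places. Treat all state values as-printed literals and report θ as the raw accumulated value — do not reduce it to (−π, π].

a = (v'−v)/dt = (0.044000)/0.25 = 0.1760
Δθ = θ'−θ = 0.135039;  (v·dt/L) = 8.1000·0.25/2.4 = 0.843750
tan δ = Δθ·L/(v·dt) = 0.160046  →  δ = 0.1587

δ = 0.1587, a = 0.1760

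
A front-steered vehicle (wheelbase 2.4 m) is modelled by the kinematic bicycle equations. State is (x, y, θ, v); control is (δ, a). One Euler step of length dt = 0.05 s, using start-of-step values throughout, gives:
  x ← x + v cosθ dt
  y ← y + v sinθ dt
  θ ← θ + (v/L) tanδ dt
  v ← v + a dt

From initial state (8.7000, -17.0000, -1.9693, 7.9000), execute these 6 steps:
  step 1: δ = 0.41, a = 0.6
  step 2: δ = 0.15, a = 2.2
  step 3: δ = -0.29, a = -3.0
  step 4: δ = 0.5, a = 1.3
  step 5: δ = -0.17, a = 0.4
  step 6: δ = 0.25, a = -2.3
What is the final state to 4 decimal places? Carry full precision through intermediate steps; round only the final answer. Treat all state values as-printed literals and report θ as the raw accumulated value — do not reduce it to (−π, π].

(7.9464, -19.2598, -1.8190, 7.8600)

after step 1 (δ=0.41, a=0.6): (8.546724, -17.364049, -1.897767, 7.930000)
after step 2 (δ=0.15, a=2.2): (8.419378, -17.739542, -1.872798, 8.040000)
after step 3 (δ=-0.29, a=-3.0): (8.299811, -18.123349, -1.922782, 7.890000)
after step 4 (δ=0.5, a=1.3): (8.163802, -18.493662, -1.832984, 7.955000)
after step 5 (δ=-0.17, a=0.4): (8.060707, -18.877819, -1.861432, 7.975000)
after step 6 (δ=0.25, a=-2.3): (7.946441, -19.259846, -1.819008, 7.860000)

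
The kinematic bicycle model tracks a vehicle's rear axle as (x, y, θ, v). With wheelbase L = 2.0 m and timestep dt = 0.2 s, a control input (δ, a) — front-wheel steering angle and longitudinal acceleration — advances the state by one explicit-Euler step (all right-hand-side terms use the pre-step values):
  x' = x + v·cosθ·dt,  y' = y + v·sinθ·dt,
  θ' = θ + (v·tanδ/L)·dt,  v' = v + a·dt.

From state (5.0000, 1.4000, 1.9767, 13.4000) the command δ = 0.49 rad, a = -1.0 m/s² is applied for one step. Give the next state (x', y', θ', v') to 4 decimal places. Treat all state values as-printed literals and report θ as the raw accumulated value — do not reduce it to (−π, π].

(3.9418, 3.8622, 2.6914, 13.2000)

x' = 5.0000 + 13.4000·cos(1.9767)·0.2 = 3.9418
y' = 1.4000 + 13.4000·sin(1.9767)·0.2 = 3.8622
θ' = 1.9767 + (13.4000/2.0)·tan(0.49)·0.2 = 2.6914
v' = 13.4000 − 1.0000·0.2 = 13.2000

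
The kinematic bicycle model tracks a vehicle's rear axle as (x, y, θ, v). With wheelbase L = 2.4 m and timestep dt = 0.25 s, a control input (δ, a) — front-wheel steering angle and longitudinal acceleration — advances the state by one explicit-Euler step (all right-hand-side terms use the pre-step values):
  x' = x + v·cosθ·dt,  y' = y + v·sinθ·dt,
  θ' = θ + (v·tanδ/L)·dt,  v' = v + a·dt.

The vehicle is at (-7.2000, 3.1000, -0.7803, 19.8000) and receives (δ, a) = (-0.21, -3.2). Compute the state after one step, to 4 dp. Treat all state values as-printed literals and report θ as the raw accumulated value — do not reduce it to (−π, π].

x' = -7.2000 + 19.8000·cos(-0.7803)·0.25 = -3.6820
y' = 3.1000 + 19.8000·sin(-0.7803)·0.25 = -0.3823
θ' = -0.7803 + (19.8000/2.4)·tan(-0.21)·0.25 = -1.2199
v' = 19.8000 − 3.2000·0.25 = 19.0000

(-3.6820, -0.3823, -1.2199, 19.0000)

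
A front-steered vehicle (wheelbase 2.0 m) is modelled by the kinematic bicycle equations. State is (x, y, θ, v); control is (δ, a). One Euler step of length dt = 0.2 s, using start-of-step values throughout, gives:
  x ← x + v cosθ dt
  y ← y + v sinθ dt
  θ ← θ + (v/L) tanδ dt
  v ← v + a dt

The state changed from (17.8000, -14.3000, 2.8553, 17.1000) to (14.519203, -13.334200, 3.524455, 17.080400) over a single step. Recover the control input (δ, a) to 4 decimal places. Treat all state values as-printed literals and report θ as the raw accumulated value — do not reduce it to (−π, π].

δ = 0.3730, a = -0.0980

a = (v'−v)/dt = (-0.019600)/0.2 = -0.0980
Δθ = θ'−θ = 0.669155;  (v·dt/L) = 17.1000·0.2/2.0 = 1.710000
tan δ = Δθ·L/(v·dt) = 0.391319  →  δ = 0.3730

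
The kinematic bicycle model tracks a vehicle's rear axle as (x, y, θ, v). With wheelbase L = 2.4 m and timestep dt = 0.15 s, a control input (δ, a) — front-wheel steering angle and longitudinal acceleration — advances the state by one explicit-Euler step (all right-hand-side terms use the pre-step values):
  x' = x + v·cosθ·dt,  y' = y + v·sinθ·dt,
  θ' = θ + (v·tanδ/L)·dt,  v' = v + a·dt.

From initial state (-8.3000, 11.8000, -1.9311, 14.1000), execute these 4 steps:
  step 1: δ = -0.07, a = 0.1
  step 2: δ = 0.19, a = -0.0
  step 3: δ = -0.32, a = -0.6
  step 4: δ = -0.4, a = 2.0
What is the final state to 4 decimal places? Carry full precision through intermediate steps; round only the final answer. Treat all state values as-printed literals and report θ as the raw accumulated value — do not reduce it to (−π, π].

(-11.5321, 4.0400, -2.4862, 14.3250)

after step 1 (δ=-0.07, a=0.1): (-9.045661, 9.820805, -1.992888, 14.115000)
after step 2 (δ=0.19, a=-0.0): (-9.913035, 7.889377, -1.823226, 14.115000)
after step 3 (δ=-0.32, a=-0.6): (-10.441834, 5.839227, -2.115574, 14.025000)
after step 4 (δ=-0.4, a=2.0): (-11.532056, 4.040010, -2.486179, 14.325000)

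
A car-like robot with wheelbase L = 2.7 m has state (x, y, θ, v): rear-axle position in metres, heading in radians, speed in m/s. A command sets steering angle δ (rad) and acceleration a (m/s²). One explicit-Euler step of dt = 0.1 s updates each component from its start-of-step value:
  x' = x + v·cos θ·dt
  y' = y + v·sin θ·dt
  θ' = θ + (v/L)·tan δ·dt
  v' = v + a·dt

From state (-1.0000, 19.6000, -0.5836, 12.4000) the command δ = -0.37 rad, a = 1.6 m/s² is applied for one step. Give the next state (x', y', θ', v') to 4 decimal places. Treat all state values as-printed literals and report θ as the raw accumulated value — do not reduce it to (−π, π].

x' = -1.0000 + 12.4000·cos(-0.5836)·0.1 = 0.0348
y' = 19.6000 + 12.4000·sin(-0.5836)·0.1 = 18.9167
θ' = -0.5836 + (12.4000/2.7)·tan(-0.37)·0.1 = -0.7617
v' = 12.4000 + 1.6000·0.1 = 12.5600

(0.0348, 18.9167, -0.7617, 12.5600)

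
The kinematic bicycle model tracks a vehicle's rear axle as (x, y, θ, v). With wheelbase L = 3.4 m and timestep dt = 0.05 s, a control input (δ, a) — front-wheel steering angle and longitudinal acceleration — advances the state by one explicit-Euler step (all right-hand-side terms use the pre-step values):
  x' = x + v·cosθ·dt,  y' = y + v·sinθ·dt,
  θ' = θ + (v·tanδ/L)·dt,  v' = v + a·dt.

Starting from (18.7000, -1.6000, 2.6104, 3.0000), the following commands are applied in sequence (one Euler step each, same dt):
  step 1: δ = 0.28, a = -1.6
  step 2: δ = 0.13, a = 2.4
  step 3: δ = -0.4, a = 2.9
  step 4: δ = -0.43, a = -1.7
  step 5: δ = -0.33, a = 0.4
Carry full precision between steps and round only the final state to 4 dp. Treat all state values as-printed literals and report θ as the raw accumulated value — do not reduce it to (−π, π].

after step 1 (δ=0.28, a=-1.6): (18.570669, -1.524016, 2.623086, 2.920000)
after step 2 (δ=0.13, a=2.4): (18.443860, -1.451661, 2.628700, 3.040000)
after step 3 (δ=-0.4, a=2.9): (18.311418, -1.377074, 2.609799, 3.185000)
after step 4 (δ=-0.43, a=-1.7): (18.174160, -1.296322, 2.588318, 3.100000)
after step 5 (δ=-0.33, a=0.4): (18.042285, -1.214873, 2.572703, 3.120000)

(18.0423, -1.2149, 2.5727, 3.1200)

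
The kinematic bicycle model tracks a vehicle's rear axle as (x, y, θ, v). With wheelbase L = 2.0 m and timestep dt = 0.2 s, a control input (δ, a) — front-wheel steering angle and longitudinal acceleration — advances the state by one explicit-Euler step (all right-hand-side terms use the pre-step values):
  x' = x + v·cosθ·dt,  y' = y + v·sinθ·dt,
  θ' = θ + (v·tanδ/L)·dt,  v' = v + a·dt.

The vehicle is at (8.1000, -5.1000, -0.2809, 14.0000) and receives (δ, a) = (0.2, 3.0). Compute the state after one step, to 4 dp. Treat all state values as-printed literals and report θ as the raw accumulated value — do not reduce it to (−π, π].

x' = 8.1000 + 14.0000·cos(-0.2809)·0.2 = 10.7903
y' = -5.1000 + 14.0000·sin(-0.2809)·0.2 = -5.8762
θ' = -0.2809 + (14.0000/2.0)·tan(0.2)·0.2 = 0.0029
v' = 14.0000 + 3.0000·0.2 = 14.6000

(10.7903, -5.8762, 0.0029, 14.6000)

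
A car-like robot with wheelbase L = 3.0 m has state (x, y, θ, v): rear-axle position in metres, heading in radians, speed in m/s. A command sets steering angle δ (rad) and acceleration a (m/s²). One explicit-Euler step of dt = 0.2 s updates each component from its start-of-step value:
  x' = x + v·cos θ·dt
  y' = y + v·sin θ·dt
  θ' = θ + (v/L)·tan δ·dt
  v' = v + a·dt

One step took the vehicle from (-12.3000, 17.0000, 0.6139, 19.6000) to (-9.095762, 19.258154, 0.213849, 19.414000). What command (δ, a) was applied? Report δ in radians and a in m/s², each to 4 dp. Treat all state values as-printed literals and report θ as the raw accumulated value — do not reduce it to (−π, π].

δ = -0.2971, a = -0.9300

a = (v'−v)/dt = (-0.186000)/0.2 = -0.9300
Δθ = θ'−θ = -0.400051;  (v·dt/L) = 19.6000·0.2/3.0 = 1.306667
tan δ = Δθ·L/(v·dt) = -0.306161  →  δ = -0.2971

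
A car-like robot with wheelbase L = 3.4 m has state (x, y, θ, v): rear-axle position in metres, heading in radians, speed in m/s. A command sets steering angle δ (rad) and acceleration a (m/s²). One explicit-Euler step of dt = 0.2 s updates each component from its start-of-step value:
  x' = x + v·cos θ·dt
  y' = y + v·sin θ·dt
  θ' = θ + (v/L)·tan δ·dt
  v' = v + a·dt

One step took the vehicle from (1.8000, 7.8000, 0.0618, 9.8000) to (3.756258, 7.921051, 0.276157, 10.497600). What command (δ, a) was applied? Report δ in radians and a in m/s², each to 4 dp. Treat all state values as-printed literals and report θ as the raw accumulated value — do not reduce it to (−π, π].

δ = 0.3560, a = 3.4880

a = (v'−v)/dt = (0.697600)/0.2 = 3.4880
Δθ = θ'−θ = 0.214357;  (v·dt/L) = 9.8000·0.2/3.4 = 0.576471
tan δ = Δθ·L/(v·dt) = 0.371844  →  δ = 0.3560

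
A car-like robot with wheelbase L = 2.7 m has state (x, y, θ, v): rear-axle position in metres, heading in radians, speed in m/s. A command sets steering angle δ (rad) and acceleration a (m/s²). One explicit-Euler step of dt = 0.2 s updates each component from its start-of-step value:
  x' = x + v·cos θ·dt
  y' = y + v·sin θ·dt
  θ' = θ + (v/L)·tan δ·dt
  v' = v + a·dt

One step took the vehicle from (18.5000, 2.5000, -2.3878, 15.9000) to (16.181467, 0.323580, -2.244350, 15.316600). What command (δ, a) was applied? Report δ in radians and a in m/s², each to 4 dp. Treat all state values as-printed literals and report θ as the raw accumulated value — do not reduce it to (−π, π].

a = (v'−v)/dt = (-0.583400)/0.2 = -2.9170
Δθ = θ'−θ = 0.143450;  (v·dt/L) = 15.9000·0.2/2.7 = 1.177778
tan δ = Δθ·L/(v·dt) = 0.121797  →  δ = 0.1212

δ = 0.1212, a = -2.9170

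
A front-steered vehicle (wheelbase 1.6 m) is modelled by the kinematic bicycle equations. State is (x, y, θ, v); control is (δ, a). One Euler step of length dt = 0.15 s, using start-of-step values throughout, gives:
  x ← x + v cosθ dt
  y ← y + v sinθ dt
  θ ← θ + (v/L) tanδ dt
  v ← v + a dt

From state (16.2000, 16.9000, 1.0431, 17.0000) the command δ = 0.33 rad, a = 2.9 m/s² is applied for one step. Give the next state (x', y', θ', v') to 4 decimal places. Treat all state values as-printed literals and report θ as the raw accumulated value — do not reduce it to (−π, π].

x' = 16.2000 + 17.0000·cos(1.0431)·0.15 = 17.4840
y' = 16.9000 + 17.0000·sin(1.0431)·0.15 = 19.1031
θ' = 1.0431 + (17.0000/1.6)·tan(0.33)·0.15 = 1.5890
v' = 17.0000 + 2.9000·0.15 = 17.4350

(17.4840, 19.1031, 1.5890, 17.4350)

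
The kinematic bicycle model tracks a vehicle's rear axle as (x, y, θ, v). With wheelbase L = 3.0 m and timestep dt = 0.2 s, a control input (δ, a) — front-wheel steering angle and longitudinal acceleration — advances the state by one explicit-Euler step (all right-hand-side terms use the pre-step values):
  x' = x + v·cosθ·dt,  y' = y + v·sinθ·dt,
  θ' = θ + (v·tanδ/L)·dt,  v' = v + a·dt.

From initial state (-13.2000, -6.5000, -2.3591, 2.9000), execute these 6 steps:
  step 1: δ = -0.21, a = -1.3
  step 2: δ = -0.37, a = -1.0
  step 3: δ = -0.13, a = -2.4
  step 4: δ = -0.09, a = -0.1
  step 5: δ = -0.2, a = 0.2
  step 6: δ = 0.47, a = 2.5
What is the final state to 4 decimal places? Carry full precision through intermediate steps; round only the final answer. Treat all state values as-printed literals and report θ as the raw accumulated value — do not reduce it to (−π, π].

(-15.3290, -8.2672, -2.4608, 2.4800)

after step 1 (δ=-0.21, a=-1.3): (-13.611312, -6.908929, -2.400308, 2.640000)
after step 2 (δ=-0.37, a=-1.0): (-14.000765, -7.265453, -2.468571, 2.440000)
after step 3 (δ=-0.13, a=-2.4): (-14.382353, -7.569649, -2.489838, 1.960000)
after step 4 (δ=-0.09, a=-0.1): (-14.694001, -7.807429, -2.501630, 1.940000)
after step 5 (δ=-0.2, a=0.2): (-15.005223, -8.039129, -2.527847, 1.980000)
after step 6 (δ=0.47, a=2.5): (-15.328952, -8.267199, -2.460796, 2.480000)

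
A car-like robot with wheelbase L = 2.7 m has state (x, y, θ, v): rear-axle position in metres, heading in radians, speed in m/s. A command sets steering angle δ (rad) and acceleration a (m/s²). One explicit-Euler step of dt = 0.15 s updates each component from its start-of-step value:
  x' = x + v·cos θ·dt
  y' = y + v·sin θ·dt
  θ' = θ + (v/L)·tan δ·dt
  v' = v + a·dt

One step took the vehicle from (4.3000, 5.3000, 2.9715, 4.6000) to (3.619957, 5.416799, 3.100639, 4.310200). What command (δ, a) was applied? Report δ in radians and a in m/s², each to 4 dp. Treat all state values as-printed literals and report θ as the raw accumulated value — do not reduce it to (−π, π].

a = (v'−v)/dt = (-0.289800)/0.15 = -1.9320
Δθ = θ'−θ = 0.129139;  (v·dt/L) = 4.6000·0.15/2.7 = 0.255556
tan δ = Δθ·L/(v·dt) = 0.505327  →  δ = 0.4679

δ = 0.4679, a = -1.9320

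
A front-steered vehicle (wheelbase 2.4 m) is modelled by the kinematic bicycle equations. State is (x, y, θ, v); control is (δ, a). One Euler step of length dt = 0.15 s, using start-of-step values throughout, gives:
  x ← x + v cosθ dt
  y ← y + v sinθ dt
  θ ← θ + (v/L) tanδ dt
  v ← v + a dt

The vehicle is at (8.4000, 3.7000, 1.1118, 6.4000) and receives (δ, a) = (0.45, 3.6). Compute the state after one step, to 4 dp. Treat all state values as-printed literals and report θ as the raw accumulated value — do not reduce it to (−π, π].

x' = 8.4000 + 6.4000·cos(1.1118)·0.15 = 8.8253
y' = 3.7000 + 6.4000·sin(1.1118)·0.15 = 4.5606
θ' = 1.1118 + (6.4000/2.4)·tan(0.45)·0.15 = 1.3050
v' = 6.4000 + 3.6000·0.15 = 6.9400

(8.8253, 4.5606, 1.3050, 6.9400)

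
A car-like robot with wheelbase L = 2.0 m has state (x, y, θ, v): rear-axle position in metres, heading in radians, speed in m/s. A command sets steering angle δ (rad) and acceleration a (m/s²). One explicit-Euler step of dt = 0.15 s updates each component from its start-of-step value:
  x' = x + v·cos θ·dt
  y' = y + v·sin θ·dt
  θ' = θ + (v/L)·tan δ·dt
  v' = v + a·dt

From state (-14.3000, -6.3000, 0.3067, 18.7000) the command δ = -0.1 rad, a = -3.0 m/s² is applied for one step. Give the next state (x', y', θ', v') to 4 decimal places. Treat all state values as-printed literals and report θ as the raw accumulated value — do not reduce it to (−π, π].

(-11.6259, -5.4531, 0.1660, 18.2500)

x' = -14.3000 + 18.7000·cos(0.3067)·0.15 = -11.6259
y' = -6.3000 + 18.7000·sin(0.3067)·0.15 = -5.4531
θ' = 0.3067 + (18.7000/2.0)·tan(-0.1)·0.15 = 0.1660
v' = 18.7000 − 3.0000·0.15 = 18.2500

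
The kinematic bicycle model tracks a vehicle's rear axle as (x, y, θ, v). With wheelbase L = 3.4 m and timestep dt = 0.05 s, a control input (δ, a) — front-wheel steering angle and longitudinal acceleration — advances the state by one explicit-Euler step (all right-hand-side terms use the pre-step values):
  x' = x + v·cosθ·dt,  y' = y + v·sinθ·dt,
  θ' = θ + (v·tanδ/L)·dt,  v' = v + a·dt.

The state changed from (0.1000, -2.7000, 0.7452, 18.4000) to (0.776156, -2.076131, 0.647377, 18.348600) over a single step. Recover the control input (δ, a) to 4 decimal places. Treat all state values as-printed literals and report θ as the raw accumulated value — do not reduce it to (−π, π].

δ = -0.3469, a = -1.0280

a = (v'−v)/dt = (-0.051400)/0.05 = -1.0280
Δθ = θ'−θ = -0.097823;  (v·dt/L) = 18.4000·0.05/3.4 = 0.270588
tan δ = Δθ·L/(v·dt) = -0.361520  →  δ = -0.3469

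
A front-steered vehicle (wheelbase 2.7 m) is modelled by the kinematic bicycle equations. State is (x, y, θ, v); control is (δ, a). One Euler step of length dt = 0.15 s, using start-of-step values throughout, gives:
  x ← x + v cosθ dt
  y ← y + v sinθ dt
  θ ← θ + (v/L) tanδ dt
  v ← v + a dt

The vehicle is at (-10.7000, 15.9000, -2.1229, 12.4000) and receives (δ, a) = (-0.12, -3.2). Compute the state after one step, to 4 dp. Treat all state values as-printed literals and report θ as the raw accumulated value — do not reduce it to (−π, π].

x' = -10.7000 + 12.4000·cos(-2.1229)·0.15 = -11.6755
y' = 15.9000 + 12.4000·sin(-2.1229)·0.15 = 14.3164
θ' = -2.1229 + (12.4000/2.7)·tan(-0.12)·0.15 = -2.2060
v' = 12.4000 − 3.2000·0.15 = 11.9200

(-11.6755, 14.3164, -2.2060, 11.9200)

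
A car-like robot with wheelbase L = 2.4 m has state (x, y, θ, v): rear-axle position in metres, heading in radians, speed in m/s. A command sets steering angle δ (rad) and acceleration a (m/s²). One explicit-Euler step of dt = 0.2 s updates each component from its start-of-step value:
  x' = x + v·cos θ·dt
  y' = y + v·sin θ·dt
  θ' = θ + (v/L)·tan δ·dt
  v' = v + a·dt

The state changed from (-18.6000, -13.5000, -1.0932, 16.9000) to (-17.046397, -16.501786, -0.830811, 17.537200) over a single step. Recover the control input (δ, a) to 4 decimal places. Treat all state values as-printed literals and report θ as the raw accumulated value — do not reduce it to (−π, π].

δ = 0.1842, a = 3.1860

a = (v'−v)/dt = (0.637200)/0.2 = 3.1860
Δθ = θ'−θ = 0.262389;  (v·dt/L) = 16.9000·0.2/2.4 = 1.408333
tan δ = Δθ·L/(v·dt) = 0.186312  →  δ = 0.1842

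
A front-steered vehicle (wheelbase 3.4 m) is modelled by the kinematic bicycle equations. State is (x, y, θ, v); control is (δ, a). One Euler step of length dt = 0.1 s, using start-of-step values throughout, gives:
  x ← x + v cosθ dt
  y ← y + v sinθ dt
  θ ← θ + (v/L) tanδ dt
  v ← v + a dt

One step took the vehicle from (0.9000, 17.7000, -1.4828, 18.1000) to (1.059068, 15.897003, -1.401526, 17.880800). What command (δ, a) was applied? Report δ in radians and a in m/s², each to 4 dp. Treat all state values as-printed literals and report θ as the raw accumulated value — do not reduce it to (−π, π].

a = (v'−v)/dt = (-0.219200)/0.1 = -2.1920
Δθ = θ'−θ = 0.081274;  (v·dt/L) = 18.1000·0.1/3.4 = 0.532353
tan δ = Δθ·L/(v·dt) = 0.152669  →  δ = 0.1515

δ = 0.1515, a = -2.1920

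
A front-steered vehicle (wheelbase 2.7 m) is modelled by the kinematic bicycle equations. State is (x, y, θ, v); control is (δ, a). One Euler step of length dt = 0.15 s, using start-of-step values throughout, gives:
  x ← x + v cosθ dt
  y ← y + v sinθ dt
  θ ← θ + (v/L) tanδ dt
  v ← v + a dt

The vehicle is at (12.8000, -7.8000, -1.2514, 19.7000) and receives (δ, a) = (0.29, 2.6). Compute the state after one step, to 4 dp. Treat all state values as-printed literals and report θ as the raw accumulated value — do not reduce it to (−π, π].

x' = 12.8000 + 19.7000·cos(-1.2514)·0.15 = 13.7279
y' = -7.8000 + 19.7000·sin(-1.2514)·0.15 = -10.6056
θ' = -1.2514 + (19.7000/2.7)·tan(0.29)·0.15 = -0.9248
v' = 19.7000 + 2.6000·0.15 = 20.0900

(13.7279, -10.6056, -0.9248, 20.0900)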